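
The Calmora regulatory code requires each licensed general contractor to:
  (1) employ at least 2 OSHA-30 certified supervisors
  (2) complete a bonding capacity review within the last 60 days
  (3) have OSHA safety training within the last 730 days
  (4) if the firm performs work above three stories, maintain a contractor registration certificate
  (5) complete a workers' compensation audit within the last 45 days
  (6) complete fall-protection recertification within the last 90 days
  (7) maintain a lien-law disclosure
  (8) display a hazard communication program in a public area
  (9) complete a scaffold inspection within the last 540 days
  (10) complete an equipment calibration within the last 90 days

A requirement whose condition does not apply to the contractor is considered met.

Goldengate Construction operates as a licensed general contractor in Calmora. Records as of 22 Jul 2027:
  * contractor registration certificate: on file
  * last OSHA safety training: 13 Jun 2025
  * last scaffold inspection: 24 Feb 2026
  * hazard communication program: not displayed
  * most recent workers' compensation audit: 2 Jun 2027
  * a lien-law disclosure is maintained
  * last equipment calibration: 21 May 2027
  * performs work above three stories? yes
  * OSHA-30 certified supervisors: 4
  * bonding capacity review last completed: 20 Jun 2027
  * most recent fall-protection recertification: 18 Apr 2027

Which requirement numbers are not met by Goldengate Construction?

1. OSHA-30 certified supervisors 4 ≥ 2 → met
2. bonding capacity review 32 days ago vs limit 60 → met
3. OSHA safety training 769 days ago vs limit 730 → not met
4. condition 'performs work above three stories' holds; contractor registration certificate present → met
5. workers' compensation audit 50 days ago vs limit 45 → not met
6. fall-protection recertification 95 days ago vs limit 90 → not met
7. lien-law disclosure present → met
8. hazard communication program absent → not met
9. scaffold inspection 513 days ago vs limit 540 → met
10. equipment calibration 62 days ago vs limit 90 → met
Not met: 3, 5, 6, 8

3, 5, 6, 8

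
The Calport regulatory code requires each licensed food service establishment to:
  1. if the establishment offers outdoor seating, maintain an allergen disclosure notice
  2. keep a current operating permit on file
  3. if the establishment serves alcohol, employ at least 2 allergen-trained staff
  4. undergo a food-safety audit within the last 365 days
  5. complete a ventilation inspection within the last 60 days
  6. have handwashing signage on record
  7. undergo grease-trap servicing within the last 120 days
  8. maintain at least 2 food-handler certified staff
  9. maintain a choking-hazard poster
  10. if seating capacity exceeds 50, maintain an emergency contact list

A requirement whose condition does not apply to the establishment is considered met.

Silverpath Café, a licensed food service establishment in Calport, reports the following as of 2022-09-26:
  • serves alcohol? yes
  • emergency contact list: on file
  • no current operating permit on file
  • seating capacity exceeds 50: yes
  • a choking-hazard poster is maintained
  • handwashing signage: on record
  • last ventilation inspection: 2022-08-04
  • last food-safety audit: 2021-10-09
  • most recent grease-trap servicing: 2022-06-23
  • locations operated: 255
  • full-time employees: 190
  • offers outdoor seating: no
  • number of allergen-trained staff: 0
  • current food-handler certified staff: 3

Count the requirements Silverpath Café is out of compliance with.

2

1. condition 'offers outdoor seating' does not hold → requirement n/a → met
2. current operating permit absent → not met
3. condition 'serves alcohol' holds; allergen-trained staff 0 < 2 → not met
4. food-safety audit 352 days ago vs limit 365 → met
5. ventilation inspection 53 days ago vs limit 60 → met
6. handwashing signage present → met
7. grease-trap servicing 95 days ago vs limit 120 → met
8. food-handler certified staff 3 ≥ 2 → met
9. choking-hazard poster present → met
10. condition 'seating capacity exceeds 50' holds; emergency contact list present → met
Not met: 2 of 10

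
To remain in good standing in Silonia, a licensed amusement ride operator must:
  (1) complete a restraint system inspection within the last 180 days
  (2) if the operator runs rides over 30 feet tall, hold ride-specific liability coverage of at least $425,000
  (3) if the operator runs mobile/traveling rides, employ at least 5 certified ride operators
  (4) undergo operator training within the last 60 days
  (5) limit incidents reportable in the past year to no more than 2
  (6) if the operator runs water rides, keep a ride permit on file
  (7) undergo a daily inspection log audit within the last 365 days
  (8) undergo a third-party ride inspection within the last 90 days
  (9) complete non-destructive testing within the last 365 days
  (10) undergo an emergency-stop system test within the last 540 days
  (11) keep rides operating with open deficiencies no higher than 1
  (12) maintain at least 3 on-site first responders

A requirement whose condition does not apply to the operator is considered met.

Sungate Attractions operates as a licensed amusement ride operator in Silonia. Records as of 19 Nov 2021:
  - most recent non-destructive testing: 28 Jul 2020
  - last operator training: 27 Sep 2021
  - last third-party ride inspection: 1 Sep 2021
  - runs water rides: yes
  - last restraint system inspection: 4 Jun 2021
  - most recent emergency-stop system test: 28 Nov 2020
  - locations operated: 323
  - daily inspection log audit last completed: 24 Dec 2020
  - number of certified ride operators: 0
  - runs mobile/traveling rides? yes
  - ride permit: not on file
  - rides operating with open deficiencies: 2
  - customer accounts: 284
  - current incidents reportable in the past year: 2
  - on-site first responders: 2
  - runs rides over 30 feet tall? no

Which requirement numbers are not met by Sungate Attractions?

3, 6, 9, 11, 12

1. restraint system inspection 168 days ago vs limit 180 → met
2. condition 'runs rides over 30 feet tall' does not hold → requirement n/a → met
3. condition 'runs mobile/traveling rides' holds; certified ride operators 0 < 5 → not met
4. operator training 53 days ago vs limit 60 → met
5. incidents reportable in the past year 2 ≤ 2 → met
6. condition 'runs water rides' holds; ride permit absent → not met
7. daily inspection log audit 330 days ago vs limit 365 → met
8. third-party ride inspection 79 days ago vs limit 90 → met
9. non-destructive testing 479 days ago vs limit 365 → not met
10. emergency-stop system test 356 days ago vs limit 540 → met
11. rides operating with open deficiencies 2 > 1 → not met
12. on-site first responders 2 < 3 → not met
Not met: 3, 6, 9, 11, 12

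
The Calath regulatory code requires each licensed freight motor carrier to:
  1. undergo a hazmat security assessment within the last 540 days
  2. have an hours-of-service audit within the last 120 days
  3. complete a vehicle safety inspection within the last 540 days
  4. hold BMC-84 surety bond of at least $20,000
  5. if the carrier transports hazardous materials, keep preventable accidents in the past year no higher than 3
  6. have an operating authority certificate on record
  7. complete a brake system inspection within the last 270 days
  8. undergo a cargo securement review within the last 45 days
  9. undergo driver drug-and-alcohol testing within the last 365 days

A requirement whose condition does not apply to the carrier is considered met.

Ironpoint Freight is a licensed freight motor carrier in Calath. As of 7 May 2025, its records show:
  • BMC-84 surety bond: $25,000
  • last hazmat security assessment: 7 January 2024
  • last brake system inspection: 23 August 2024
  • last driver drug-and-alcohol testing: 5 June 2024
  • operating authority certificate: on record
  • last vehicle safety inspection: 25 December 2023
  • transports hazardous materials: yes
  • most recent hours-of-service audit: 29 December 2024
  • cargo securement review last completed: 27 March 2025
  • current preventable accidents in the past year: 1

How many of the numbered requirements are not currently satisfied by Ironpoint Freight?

1. hazmat security assessment 486 days ago vs limit 540 → met
2. hours-of-service audit 129 days ago vs limit 120 → not met
3. vehicle safety inspection 499 days ago vs limit 540 → met
4. BMC-84 surety bond $25,000 ≥ $20,000 → met
5. condition 'transports hazardous materials' holds; preventable accidents in the past year 1 ≤ 3 → met
6. operating authority certificate present → met
7. brake system inspection 257 days ago vs limit 270 → met
8. cargo securement review 41 days ago vs limit 45 → met
9. driver drug-and-alcohol testing 336 days ago vs limit 365 → met
Not met: 1 of 9

1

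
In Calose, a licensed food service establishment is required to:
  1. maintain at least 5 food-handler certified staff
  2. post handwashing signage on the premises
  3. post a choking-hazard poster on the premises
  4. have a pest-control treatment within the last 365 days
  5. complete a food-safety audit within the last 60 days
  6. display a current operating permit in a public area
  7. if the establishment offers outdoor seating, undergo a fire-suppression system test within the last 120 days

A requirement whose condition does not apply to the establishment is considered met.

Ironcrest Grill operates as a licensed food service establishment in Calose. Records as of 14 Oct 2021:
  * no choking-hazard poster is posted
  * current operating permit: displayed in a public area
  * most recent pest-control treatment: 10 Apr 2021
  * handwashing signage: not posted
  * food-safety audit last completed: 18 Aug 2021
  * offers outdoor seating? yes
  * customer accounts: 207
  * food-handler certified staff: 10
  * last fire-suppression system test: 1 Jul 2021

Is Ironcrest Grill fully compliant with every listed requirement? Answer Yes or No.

No

1. food-handler certified staff 10 ≥ 5 → met
2. handwashing signage absent → not met
3. choking-hazard poster absent → not met
4. pest-control treatment 187 days ago vs limit 365 → met
5. food-safety audit 57 days ago vs limit 60 → met
6. current operating permit present → met
7. condition 'offers outdoor seating' holds; fire-suppression system test 105 days ago vs limit 120 → met
Not met: 2, 3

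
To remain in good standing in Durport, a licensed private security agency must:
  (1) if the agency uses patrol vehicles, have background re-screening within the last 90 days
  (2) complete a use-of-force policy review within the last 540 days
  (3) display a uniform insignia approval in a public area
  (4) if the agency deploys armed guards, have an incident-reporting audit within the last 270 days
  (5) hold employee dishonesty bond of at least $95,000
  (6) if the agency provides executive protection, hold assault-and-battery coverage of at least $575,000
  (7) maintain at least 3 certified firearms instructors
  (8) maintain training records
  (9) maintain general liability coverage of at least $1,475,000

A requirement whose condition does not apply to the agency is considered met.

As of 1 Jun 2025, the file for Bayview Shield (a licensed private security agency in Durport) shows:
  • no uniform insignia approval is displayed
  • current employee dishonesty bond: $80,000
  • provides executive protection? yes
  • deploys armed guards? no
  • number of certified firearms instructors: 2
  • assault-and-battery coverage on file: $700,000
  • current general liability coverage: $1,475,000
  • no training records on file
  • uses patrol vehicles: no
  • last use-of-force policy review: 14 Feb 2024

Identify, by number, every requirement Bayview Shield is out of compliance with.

3, 5, 7, 8

1. condition 'uses patrol vehicles' does not hold → requirement n/a → met
2. use-of-force policy review 473 days ago vs limit 540 → met
3. uniform insignia approval absent → not met
4. condition 'deploys armed guards' does not hold → requirement n/a → met
5. employee dishonesty bond $80,000 < $95,000 → not met
6. condition 'provides executive protection' holds; assault-and-battery coverage $700,000 ≥ $575,000 → met
7. certified firearms instructors 2 < 3 → not met
8. training records absent → not met
9. general liability coverage $1,475,000 ≥ $1,475,000 → met
Not met: 3, 5, 7, 8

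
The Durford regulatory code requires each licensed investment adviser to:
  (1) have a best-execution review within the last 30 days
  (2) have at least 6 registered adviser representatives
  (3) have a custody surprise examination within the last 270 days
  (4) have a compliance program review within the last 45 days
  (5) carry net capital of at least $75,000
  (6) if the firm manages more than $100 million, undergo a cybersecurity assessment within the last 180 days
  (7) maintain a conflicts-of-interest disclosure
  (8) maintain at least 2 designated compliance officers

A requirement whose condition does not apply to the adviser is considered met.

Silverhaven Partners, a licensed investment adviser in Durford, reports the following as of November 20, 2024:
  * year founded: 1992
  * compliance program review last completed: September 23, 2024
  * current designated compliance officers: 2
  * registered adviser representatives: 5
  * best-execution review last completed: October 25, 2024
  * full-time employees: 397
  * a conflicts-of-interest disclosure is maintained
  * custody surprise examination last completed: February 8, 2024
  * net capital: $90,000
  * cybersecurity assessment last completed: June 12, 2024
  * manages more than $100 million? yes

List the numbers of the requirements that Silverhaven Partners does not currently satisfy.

2, 3, 4

1. best-execution review 26 days ago vs limit 30 → met
2. registered adviser representatives 5 < 6 → not met
3. custody surprise examination 286 days ago vs limit 270 → not met
4. compliance program review 58 days ago vs limit 45 → not met
5. net capital $90,000 ≥ $75,000 → met
6. condition 'manages more than $100 million' holds; cybersecurity assessment 161 days ago vs limit 180 → met
7. conflicts-of-interest disclosure present → met
8. designated compliance officers 2 ≥ 2 → met
Not met: 2, 3, 4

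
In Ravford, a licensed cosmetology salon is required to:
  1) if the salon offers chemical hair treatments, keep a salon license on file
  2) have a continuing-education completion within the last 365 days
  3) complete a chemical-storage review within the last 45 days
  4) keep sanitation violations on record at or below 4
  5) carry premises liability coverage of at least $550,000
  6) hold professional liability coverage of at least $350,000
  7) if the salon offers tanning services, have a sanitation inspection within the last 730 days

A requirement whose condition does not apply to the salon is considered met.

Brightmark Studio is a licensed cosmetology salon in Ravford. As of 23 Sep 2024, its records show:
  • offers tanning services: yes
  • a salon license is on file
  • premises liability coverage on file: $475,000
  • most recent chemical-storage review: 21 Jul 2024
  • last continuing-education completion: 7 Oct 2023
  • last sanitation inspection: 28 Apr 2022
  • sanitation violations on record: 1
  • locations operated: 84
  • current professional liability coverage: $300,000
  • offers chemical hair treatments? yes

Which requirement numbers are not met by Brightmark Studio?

1. condition 'offers chemical hair treatments' holds; salon license present → met
2. continuing-education completion 352 days ago vs limit 365 → met
3. chemical-storage review 64 days ago vs limit 45 → not met
4. sanitation violations on record 1 ≤ 4 → met
5. premises liability coverage $475,000 < $550,000 → not met
6. professional liability coverage $300,000 < $350,000 → not met
7. condition 'offers tanning services' holds; sanitation inspection 879 days ago vs limit 730 → not met
Not met: 3, 5, 6, 7

3, 5, 6, 7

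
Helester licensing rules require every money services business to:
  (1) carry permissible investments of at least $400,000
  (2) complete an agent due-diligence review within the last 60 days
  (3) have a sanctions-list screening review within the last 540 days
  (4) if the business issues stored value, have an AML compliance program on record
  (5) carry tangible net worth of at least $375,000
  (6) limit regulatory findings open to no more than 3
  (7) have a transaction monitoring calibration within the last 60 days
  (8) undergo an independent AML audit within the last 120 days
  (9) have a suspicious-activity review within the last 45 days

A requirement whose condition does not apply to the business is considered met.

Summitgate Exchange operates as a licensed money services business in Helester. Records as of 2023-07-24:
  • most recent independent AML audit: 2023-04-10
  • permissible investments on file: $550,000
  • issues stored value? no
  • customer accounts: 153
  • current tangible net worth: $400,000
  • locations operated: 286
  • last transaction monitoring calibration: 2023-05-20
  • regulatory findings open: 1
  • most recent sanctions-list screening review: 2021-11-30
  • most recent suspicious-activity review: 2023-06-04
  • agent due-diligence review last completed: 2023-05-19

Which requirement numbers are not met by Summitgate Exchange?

1. permissible investments $550,000 ≥ $400,000 → met
2. agent due-diligence review 66 days ago vs limit 60 → not met
3. sanctions-list screening review 601 days ago vs limit 540 → not met
4. condition 'issues stored value' does not hold → requirement n/a → met
5. tangible net worth $400,000 ≥ $375,000 → met
6. regulatory findings open 1 ≤ 3 → met
7. transaction monitoring calibration 65 days ago vs limit 60 → not met
8. independent AML audit 105 days ago vs limit 120 → met
9. suspicious-activity review 50 days ago vs limit 45 → not met
Not met: 2, 3, 7, 9

2, 3, 7, 9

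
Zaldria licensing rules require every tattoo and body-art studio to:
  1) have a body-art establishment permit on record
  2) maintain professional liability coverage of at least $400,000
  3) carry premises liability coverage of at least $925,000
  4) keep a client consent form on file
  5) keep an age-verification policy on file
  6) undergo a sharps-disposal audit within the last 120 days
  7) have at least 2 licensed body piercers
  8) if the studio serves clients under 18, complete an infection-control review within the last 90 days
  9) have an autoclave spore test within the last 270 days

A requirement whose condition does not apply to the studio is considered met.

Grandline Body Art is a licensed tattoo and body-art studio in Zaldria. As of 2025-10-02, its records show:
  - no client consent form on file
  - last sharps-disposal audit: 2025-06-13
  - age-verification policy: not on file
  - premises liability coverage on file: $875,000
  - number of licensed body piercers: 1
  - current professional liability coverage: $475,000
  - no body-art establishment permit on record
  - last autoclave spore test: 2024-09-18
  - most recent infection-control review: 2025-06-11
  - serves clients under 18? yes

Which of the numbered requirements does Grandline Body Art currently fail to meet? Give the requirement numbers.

1, 3, 4, 5, 7, 8, 9

1. body-art establishment permit absent → not met
2. professional liability coverage $475,000 ≥ $400,000 → met
3. premises liability coverage $875,000 < $925,000 → not met
4. client consent form absent → not met
5. age-verification policy absent → not met
6. sharps-disposal audit 111 days ago vs limit 120 → met
7. licensed body piercers 1 < 2 → not met
8. condition 'serves clients under 18' holds; infection-control review 113 days ago vs limit 90 → not met
9. autoclave spore test 379 days ago vs limit 270 → not met
Not met: 1, 3, 4, 5, 7, 8, 9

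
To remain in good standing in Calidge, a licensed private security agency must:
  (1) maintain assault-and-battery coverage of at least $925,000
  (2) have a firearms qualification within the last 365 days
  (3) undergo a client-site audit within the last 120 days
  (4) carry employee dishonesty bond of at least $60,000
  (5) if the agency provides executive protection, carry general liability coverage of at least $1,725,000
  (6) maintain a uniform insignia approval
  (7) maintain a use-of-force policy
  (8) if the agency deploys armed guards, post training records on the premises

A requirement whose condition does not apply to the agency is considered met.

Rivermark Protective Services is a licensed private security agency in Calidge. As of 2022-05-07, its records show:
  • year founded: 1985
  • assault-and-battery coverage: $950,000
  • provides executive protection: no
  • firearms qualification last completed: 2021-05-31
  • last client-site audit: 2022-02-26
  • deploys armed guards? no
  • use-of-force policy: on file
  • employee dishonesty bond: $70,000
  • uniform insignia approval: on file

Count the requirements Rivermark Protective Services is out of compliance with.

0

1. assault-and-battery coverage $950,000 ≥ $925,000 → met
2. firearms qualification 341 days ago vs limit 365 → met
3. client-site audit 70 days ago vs limit 120 → met
4. employee dishonesty bond $70,000 ≥ $60,000 → met
5. condition 'provides executive protection' does not hold → requirement n/a → met
6. uniform insignia approval present → met
7. use-of-force policy present → met
8. condition 'deploys armed guards' does not hold → requirement n/a → met
Not met: 0 of 8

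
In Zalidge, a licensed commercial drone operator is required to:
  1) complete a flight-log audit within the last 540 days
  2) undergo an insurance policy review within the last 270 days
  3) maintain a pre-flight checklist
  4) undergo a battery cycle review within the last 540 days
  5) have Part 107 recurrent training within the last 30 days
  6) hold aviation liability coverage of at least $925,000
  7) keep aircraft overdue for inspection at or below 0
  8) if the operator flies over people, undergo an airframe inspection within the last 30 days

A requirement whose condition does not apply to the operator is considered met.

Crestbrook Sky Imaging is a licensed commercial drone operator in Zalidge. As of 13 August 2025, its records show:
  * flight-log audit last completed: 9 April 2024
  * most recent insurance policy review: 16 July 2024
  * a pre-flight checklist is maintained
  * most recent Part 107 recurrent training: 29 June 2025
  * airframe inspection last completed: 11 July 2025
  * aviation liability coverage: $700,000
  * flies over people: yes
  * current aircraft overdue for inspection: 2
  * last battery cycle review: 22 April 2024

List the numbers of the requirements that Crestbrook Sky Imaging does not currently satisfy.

1. flight-log audit 491 days ago vs limit 540 → met
2. insurance policy review 393 days ago vs limit 270 → not met
3. pre-flight checklist present → met
4. battery cycle review 478 days ago vs limit 540 → met
5. Part 107 recurrent training 45 days ago vs limit 30 → not met
6. aviation liability coverage $700,000 < $925,000 → not met
7. aircraft overdue for inspection 2 > 0 → not met
8. condition 'flies over people' holds; airframe inspection 33 days ago vs limit 30 → not met
Not met: 2, 5, 6, 7, 8

2, 5, 6, 7, 8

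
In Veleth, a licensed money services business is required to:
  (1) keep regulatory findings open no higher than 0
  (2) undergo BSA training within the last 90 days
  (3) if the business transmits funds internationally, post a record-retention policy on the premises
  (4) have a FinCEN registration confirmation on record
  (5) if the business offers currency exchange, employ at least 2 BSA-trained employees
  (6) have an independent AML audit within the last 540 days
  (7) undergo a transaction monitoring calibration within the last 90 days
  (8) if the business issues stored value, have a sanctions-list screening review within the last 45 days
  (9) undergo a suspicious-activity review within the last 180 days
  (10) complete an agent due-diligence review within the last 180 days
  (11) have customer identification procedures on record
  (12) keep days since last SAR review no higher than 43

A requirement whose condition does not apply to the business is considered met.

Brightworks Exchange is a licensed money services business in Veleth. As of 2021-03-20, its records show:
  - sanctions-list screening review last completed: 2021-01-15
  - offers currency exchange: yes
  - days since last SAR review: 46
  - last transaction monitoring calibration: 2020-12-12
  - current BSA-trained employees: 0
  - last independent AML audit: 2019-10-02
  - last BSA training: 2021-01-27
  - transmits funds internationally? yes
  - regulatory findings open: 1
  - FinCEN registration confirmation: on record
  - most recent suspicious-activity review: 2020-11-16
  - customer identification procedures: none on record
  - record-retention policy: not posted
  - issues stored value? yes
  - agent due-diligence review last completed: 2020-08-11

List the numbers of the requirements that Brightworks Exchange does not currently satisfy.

1. regulatory findings open 1 > 0 → not met
2. BSA training 52 days ago vs limit 90 → met
3. condition 'transmits funds internationally' holds; record-retention policy absent → not met
4. FinCEN registration confirmation present → met
5. condition 'offers currency exchange' holds; BSA-trained employees 0 < 2 → not met
6. independent AML audit 535 days ago vs limit 540 → met
7. transaction monitoring calibration 98 days ago vs limit 90 → not met
8. condition 'issues stored value' holds; sanctions-list screening review 64 days ago vs limit 45 → not met
9. suspicious-activity review 124 days ago vs limit 180 → met
10. agent due-diligence review 221 days ago vs limit 180 → not met
11. customer identification procedures absent → not met
12. days since last SAR review 46 > 43 → not met
Not met: 1, 3, 5, 7, 8, 10, 11, 12

1, 3, 5, 7, 8, 10, 11, 12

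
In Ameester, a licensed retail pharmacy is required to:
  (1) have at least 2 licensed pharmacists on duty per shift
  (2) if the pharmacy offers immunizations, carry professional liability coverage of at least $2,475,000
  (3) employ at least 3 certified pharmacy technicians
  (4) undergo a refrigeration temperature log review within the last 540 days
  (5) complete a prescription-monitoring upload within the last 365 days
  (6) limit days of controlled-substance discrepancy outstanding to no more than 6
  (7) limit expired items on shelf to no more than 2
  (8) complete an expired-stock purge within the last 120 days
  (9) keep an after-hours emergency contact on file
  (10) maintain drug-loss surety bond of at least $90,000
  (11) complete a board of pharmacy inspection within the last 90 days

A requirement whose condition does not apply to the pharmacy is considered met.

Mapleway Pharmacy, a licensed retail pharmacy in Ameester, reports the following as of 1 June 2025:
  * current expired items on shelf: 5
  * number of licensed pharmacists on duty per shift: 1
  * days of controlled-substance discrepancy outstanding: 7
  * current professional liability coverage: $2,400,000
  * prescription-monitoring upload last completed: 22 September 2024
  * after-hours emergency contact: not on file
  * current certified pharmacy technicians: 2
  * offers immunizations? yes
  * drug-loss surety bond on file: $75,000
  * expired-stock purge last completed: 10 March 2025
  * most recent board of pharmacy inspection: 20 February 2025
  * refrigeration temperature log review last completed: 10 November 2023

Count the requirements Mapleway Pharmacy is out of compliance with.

1. licensed pharmacists on duty per shift 1 < 2 → not met
2. condition 'offers immunizations' holds; professional liability coverage $2,400,000 < $2,475,000 → not met
3. certified pharmacy technicians 2 < 3 → not met
4. refrigeration temperature log review 569 days ago vs limit 540 → not met
5. prescription-monitoring upload 252 days ago vs limit 365 → met
6. days of controlled-substance discrepancy outstanding 7 > 6 → not met
7. expired items on shelf 5 > 2 → not met
8. expired-stock purge 83 days ago vs limit 120 → met
9. after-hours emergency contact absent → not met
10. drug-loss surety bond $75,000 < $90,000 → not met
11. board of pharmacy inspection 101 days ago vs limit 90 → not met
Not met: 9 of 11

9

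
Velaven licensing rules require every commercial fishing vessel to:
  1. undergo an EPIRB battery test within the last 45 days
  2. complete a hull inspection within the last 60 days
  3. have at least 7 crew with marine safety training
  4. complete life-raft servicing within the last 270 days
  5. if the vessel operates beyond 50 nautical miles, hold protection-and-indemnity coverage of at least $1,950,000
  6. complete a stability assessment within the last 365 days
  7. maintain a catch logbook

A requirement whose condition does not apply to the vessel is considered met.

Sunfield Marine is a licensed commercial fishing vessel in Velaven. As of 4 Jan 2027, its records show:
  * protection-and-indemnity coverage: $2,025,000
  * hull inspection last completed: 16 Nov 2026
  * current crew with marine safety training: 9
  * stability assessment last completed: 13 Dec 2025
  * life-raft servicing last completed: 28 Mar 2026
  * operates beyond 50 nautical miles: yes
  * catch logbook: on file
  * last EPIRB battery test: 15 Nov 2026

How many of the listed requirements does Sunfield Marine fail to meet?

3

1. EPIRB battery test 50 days ago vs limit 45 → not met
2. hull inspection 49 days ago vs limit 60 → met
3. crew with marine safety training 9 ≥ 7 → met
4. life-raft servicing 282 days ago vs limit 270 → not met
5. condition 'operates beyond 50 nautical miles' holds; protection-and-indemnity coverage $2,025,000 ≥ $1,950,000 → met
6. stability assessment 387 days ago vs limit 365 → not met
7. catch logbook present → met
Not met: 3 of 7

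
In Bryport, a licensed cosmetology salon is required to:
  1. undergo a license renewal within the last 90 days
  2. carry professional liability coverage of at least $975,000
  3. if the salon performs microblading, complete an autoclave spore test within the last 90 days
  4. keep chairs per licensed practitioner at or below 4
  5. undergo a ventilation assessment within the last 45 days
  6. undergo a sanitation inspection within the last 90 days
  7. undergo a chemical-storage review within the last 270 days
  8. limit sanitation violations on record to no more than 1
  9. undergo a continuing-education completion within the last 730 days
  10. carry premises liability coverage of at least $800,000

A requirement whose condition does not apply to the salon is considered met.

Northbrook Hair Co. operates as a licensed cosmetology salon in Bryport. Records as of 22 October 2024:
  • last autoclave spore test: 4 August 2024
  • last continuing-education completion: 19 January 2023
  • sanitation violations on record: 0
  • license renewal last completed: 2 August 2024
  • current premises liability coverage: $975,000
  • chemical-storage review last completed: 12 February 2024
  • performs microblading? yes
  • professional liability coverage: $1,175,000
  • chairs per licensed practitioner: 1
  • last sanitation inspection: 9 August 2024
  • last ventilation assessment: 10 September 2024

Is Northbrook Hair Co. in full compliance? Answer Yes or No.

Yes

1. license renewal 81 days ago vs limit 90 → met
2. professional liability coverage $1,175,000 ≥ $975,000 → met
3. condition 'performs microblading' holds; autoclave spore test 79 days ago vs limit 90 → met
4. chairs per licensed practitioner 1 ≤ 4 → met
5. ventilation assessment 42 days ago vs limit 45 → met
6. sanitation inspection 74 days ago vs limit 90 → met
7. chemical-storage review 253 days ago vs limit 270 → met
8. sanitation violations on record 0 ≤ 1 → met
9. continuing-education completion 642 days ago vs limit 730 → met
10. premises liability coverage $975,000 ≥ $800,000 → met
All met.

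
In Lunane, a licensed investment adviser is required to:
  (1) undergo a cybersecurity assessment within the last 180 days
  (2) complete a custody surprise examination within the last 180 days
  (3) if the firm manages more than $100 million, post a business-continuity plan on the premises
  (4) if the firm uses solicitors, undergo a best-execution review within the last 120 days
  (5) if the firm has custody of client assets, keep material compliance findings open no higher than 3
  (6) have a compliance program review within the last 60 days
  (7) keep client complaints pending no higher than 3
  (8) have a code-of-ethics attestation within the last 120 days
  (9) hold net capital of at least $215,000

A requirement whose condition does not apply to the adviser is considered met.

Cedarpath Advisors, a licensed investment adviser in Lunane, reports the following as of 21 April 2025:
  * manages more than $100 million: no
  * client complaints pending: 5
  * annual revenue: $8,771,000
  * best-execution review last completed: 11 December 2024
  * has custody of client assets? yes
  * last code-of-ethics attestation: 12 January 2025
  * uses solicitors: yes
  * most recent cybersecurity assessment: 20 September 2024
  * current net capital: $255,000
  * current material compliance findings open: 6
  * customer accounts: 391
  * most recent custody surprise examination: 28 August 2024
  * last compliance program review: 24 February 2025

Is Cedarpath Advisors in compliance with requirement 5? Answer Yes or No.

5. condition 'has custody of client assets' holds; material compliance findings open 6 > 3 → not met

No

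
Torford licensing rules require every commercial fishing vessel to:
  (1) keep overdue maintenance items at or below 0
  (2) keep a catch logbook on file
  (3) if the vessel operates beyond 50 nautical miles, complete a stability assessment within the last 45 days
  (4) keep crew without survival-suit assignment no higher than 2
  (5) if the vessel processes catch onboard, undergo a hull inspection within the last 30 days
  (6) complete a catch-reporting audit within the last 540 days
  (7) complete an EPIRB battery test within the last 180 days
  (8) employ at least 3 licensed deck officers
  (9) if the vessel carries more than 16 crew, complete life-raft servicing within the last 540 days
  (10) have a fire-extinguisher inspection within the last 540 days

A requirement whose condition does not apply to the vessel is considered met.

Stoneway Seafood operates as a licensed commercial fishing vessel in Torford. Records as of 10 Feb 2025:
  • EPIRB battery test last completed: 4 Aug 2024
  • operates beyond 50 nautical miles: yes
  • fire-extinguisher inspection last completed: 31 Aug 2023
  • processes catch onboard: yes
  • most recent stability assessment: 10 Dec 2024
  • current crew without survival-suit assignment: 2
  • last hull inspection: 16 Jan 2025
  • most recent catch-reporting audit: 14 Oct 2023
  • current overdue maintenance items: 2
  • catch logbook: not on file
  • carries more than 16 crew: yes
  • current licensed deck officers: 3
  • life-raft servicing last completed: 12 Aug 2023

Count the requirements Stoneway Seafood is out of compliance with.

1. overdue maintenance items 2 > 0 → not met
2. catch logbook absent → not met
3. condition 'operates beyond 50 nautical miles' holds; stability assessment 62 days ago vs limit 45 → not met
4. crew without survival-suit assignment 2 ≤ 2 → met
5. condition 'processes catch onboard' holds; hull inspection 25 days ago vs limit 30 → met
6. catch-reporting audit 485 days ago vs limit 540 → met
7. EPIRB battery test 190 days ago vs limit 180 → not met
8. licensed deck officers 3 ≥ 3 → met
9. condition 'carries more than 16 crew' holds; life-raft servicing 548 days ago vs limit 540 → not met
10. fire-extinguisher inspection 529 days ago vs limit 540 → met
Not met: 5 of 10

5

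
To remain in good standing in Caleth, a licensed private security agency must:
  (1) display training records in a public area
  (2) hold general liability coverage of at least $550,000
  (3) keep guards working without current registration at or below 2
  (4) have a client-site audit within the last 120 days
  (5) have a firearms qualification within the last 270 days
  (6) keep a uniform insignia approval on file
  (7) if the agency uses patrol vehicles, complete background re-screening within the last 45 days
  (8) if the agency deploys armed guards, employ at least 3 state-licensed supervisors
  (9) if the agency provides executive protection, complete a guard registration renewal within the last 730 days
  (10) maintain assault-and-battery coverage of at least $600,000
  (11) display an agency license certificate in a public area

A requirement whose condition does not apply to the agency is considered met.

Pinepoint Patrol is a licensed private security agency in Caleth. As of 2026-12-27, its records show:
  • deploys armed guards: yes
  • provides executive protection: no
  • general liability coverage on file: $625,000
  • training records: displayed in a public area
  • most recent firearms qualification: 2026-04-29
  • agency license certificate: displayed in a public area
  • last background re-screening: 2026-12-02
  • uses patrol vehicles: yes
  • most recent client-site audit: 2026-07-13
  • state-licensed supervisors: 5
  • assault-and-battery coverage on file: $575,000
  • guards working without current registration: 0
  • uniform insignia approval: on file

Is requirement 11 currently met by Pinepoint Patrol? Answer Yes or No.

Yes

11. agency license certificate present → met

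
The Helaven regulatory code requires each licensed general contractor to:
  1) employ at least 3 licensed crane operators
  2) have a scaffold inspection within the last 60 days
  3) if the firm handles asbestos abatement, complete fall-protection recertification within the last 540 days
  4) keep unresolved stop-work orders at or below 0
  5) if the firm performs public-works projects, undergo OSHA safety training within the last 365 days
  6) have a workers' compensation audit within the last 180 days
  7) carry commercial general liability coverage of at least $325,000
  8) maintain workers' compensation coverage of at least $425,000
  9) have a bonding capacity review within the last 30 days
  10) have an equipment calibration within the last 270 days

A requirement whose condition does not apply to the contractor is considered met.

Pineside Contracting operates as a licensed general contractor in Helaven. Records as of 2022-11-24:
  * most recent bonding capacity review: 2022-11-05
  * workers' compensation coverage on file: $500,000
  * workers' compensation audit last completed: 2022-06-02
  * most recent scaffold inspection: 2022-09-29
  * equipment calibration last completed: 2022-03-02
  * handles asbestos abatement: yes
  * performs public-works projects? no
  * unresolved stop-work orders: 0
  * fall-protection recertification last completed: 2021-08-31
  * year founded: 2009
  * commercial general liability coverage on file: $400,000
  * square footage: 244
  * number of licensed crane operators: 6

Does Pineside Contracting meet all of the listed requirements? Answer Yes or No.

1. licensed crane operators 6 ≥ 3 → met
2. scaffold inspection 56 days ago vs limit 60 → met
3. condition 'handles asbestos abatement' holds; fall-protection recertification 450 days ago vs limit 540 → met
4. unresolved stop-work orders 0 ≤ 0 → met
5. condition 'performs public-works projects' does not hold → requirement n/a → met
6. workers' compensation audit 175 days ago vs limit 180 → met
7. commercial general liability coverage $400,000 ≥ $325,000 → met
8. workers' compensation coverage $500,000 ≥ $425,000 → met
9. bonding capacity review 19 days ago vs limit 30 → met
10. equipment calibration 267 days ago vs limit 270 → met
All met.

Yes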